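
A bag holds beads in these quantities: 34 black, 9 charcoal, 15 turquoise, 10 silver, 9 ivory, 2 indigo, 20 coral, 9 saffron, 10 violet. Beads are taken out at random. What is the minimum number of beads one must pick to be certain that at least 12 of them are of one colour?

83

Put each drawn bead into a box by colour. The largest draw with every box below 12 takes min(count, 11) from each colour; colours with fewer than 11 contribute all they have.
Σ min(cᵢ, 11) = 11 + 9 + 11 + 10 + 9 + 2 + 11 + 9 + 10 = 82.
Draw number 82 + 1 = 83 must push one box to 12.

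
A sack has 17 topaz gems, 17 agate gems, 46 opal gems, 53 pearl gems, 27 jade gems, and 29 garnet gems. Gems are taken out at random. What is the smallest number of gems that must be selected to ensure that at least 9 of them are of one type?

49

By pigeonhole, the 6 types are the holes; the gems drawn are the pigeons.
To avoid 9 of any one type, the worst case takes at most 8 of each type.
That gives 8 + 8 + 8 + 8 + 8 + 8 = 48 gems with no type reaching 9.
The next gem forces some type to 9, so 48 + 1 = 49.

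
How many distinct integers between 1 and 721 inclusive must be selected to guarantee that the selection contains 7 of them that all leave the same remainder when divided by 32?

The 32 residue classes mod 32 are the pigeonholes.
With 192 integers one could put 6 in each residue class and have no class reach 7.
The 193rd integer pushes some class to 7, so 32·6 + 1 = 193.

193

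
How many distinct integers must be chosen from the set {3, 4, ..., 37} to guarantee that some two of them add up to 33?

Group the elements by complementary pair {x, 33−x}: {3,30}, {4,29}, {5,28}, …, giving 14 two-element pairs and 7 integers whose partner 33−x falls outside [3,37].
By pigeonhole, treating each of those 21 groups as a pigeonhole, one can pick one integer per group — 21 integers — with no two summing to 33.
The 22nd integer lands in an occupied pair, forcing a sum of 33.

22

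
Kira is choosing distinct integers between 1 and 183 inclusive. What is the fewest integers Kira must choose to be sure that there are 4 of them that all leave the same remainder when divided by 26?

79

The 26 residue classes mod 26 are the pigeonholes.
With 78 integers one could put 3 in each residue class and have no class reach 4.
The 79th integer pushes some class to 4, so 26·3 + 1 = 79.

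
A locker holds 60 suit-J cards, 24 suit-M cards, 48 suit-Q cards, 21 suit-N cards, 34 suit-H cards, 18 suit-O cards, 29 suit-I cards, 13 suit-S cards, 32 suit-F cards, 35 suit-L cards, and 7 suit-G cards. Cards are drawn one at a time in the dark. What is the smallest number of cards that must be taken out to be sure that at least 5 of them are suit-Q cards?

278

In the worst case for collecting suit-Q cards, every non-suit-Q card comes out first.
There are 60 + 24 + 21 + 34 + 18 + 29 + 13 + 32 + 35 + 7 = 273 non-suit-Q cards altogether.
After those, each further card must be suit-Q, so 273 + 5 = 278 draws guarantee 5 suit-Q cards.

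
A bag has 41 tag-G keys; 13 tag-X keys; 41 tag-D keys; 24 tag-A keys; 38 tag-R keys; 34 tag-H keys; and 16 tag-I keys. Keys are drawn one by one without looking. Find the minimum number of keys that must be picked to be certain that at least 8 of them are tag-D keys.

In the worst case for collecting tag-D keys, every non-tag-D key comes out first.
There are 41 + 13 + 24 + 38 + 34 + 16 = 166 non-tag-D keys altogether.
After those, each further key must be tag-D, so 166 + 8 = 174 draws guarantee 8 tag-D keys.

174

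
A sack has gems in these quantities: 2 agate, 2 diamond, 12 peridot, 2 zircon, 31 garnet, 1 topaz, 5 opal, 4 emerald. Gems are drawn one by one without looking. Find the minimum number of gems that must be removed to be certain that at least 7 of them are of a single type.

29

Put each drawn gem into a box by type. The largest draw with every box below 7 takes min(count, 6) from each type; types with fewer than 6 contribute all they have.
Σ min(cᵢ, 6) = 2 + 2 + 6 + 2 + 6 + 1 + 5 + 4 = 28.
Draw number 28 + 1 = 29 must push one box to 7.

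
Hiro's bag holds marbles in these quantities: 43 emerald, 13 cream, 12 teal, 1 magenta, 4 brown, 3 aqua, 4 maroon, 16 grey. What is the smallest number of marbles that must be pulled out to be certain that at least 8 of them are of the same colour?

41

Pigeonhole: put each drawn marble into a box by colour. The largest draw with every box below 8 takes min(count, 7) from each colour; colours with fewer than 7 contribute all they have.
Σ min(cᵢ, 7) = 7 + 7 + 7 + 1 + 4 + 3 + 4 + 7 = 40.
Draw number 40 + 1 = 41 must push one box to 8.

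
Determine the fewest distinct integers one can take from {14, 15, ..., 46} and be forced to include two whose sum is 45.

25

Group the elements by complementary pair {x, 45−x}: {14,31}, {15,30}, {16,29}, …, giving 9 two-element pairs and 15 integers whose partner 45−x falls outside [14,46].
Pigeonhole: treating each of those 24 groups as a pigeonhole, one can pick one integer per group — 24 integers — with no two summing to 45.
The 25th integer lands in an occupied pair, forcing a sum of 45.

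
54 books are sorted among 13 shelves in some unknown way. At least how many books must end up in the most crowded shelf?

Pigeonhole: the 13 shelves are the holes and the 54 books are the pigeons.
If every shelf held at most 4 books, the total would be at most 13 × 4 = 52, which is less than 54.
So some shelf holds at least ⌈54/13⌉ = 5 books.

5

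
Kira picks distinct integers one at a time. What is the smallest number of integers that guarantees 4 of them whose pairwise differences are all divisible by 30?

Integers whose pairwise differences are multiples of 30 are exactly those sharing a remainder mod 30. By the pigeonhole principle, the 30 residue classes mod 30 are the pigeonholes.
With 90 integers one could put 3 in each residue class and have no class reach 4.
The 91st integer pushes some class to 4, so 30·3 + 1 = 91.

91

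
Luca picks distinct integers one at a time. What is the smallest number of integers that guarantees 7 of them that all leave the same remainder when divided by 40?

The 40 residue classes mod 40 are the pigeonholes.
With 240 integers one could put 6 in each residue class and have no class reach 7.
The 241st integer pushes some class to 7, so 40·6 + 1 = 241.

241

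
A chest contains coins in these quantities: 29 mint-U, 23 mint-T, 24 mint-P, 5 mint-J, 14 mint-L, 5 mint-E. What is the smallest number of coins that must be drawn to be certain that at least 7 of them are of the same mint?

35

Pigeonhole: put each drawn coin into a box by mint. The largest draw with every box below 7 takes min(count, 6) from each mint; mints with fewer than 6 contribute all they have.
Σ min(cᵢ, 6) = 6 + 6 + 6 + 5 + 6 + 5 = 34.
Draw number 34 + 1 = 35 must push one box to 7.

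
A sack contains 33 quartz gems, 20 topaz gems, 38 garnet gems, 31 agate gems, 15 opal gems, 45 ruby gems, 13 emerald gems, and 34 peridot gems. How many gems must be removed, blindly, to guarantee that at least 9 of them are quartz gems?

In the worst case for collecting quartz gems, every non-quartz gem comes out first.
There are 20 + 38 + 31 + 15 + 45 + 13 + 34 = 196 non-quartz gems altogether.
After those, each further gem must be quartz, so 196 + 9 = 205 draws guarantee 9 quartz gems.

205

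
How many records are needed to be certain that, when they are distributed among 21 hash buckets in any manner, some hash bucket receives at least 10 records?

190

With 189 records one could put exactly 9 in each of the 21 hash buckets, and no hash bucket would reach 10.
One more record must land in a hash bucket that already has 9, giving it 10.
So 21 × 9 + 1 = 190 records are required.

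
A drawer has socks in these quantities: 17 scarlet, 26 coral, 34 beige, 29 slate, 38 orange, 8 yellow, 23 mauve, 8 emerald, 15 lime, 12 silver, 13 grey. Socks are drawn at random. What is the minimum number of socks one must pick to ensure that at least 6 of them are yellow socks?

In the worst case for collecting yellow socks, every non-yellow sock comes out first.
There are 17 + 26 + 34 + 29 + 38 + 23 + 8 + 15 + 12 + 13 = 215 non-yellow socks altogether.
After those, each further sock must be yellow, so 215 + 6 = 221 draws guarantee 6 yellow socks.

221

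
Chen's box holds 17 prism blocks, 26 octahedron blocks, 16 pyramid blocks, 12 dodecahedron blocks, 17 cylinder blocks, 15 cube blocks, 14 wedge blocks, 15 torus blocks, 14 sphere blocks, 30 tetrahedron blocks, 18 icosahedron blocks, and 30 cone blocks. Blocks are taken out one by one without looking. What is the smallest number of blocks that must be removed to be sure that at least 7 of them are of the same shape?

By the pigeonhole principle, put each drawn block into a box by shape. The largest draw with every box below 7 takes min(count, 6) from each shape.
Σ min(cᵢ, 6) = 6 + 6 + 6 + 6 + 6 + 6 + 6 + 6 + 6 + 6 + 6 + 6 = 72.
Draw number 72 + 1 = 73 must push one box to 7.

73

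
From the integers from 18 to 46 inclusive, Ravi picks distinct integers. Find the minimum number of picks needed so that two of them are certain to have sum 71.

Group the elements by complementary pair {x, 71−x}: {25,46}, {26,45}, {27,44}, …, giving 11 two-element pairs and 7 integers whose partner 71−x falls outside [18,46].
Treating each of those 18 groups as a pigeonhole, one can pick one integer per group — 18 integers — with no two summing to 71.
The 19th integer lands in an occupied pair, forcing a sum of 71.

19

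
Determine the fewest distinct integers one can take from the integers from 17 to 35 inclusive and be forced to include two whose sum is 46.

Group the elements by complementary pair {x, 46−x}: {17,29}, {18,28}, {19,27}, …, giving 6 two-element pairs, the single value 23 (it cannot pair with itself since the integers are distinct), and 6 integers whose partner 46−x falls outside [17,35].
Treating each of those 13 groups as a pigeonhole, one can pick one integer per group — 13 integers — with no two summing to 46.
The 14th integer lands in an occupied pair, forcing a sum of 46.

14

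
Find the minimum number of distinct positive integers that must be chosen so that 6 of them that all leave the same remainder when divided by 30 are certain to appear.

The 30 residue classes mod 30 are the pigeonholes.
With 150 integers one could put 5 in each residue class and have no class reach 6.
The 151st integer pushes some class to 6, so 30·5 + 1 = 151.

151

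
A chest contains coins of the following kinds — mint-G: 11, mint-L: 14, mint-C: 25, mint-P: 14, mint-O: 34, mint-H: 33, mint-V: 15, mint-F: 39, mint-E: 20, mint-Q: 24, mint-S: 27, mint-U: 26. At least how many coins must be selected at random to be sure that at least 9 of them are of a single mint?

97

By the pigeonhole principle, put each drawn coin into a box by mint. The largest draw with every box below 9 takes min(count, 8) from each mint.
Σ min(cᵢ, 8) = 8 + 8 + 8 + 8 + 8 + 8 + 8 + 8 + 8 + 8 + 8 + 8 = 96.
Draw number 96 + 1 = 97 must push one box to 9.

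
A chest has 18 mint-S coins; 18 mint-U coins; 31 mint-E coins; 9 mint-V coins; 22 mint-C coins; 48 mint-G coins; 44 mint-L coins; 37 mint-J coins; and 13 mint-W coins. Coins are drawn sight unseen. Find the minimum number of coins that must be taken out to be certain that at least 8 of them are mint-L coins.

In the worst case for collecting mint-L coins, every non-mint-L coin comes out first.
There are 18 + 18 + 31 + 9 + 22 + 48 + 37 + 13 = 196 non-mint-L coins altogether.
After those, each further coin must be mint-L, so 196 + 8 = 204 draws guarantee 8 mint-L coins.

204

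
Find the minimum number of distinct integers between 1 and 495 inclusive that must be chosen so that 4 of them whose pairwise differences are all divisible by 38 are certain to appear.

Integers whose pairwise differences are multiples of 38 are exactly those sharing a remainder mod 38. The 38 residue classes mod 38 are the pigeonholes.
With 114 integers one could put 3 in each residue class and have no class reach 4.
The 115th integer pushes some class to 4, so 38·3 + 1 = 115.

115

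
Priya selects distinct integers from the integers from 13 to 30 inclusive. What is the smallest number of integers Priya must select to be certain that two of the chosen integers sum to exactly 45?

A set avoiding the sum 45 can contain at most one of each pair {x, 45−x}, plus the 2 elements whose complement lies outside the range.
The integers 13, …, 22 (10 of them) are such a set: any two sum to at least 13+14 = 27 and at most 21+22 = 43 < 45.
Pigeonhole: any 11th integer completes one of the 8 pairs, so 11 choices force a sum of 45.

11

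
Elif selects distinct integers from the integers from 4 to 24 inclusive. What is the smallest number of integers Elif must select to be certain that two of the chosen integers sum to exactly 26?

A set avoiding the sum 26 can contain at most one of each pair {x, 26−x}, plus the 3 elements whose complement lies outside the range or equal to its own complement.
The integers 13, …, 24 (12 of them) are such a set: any two sum to at least 13+14 = 27 > 26.
By the pigeonhole principle, any 13th integer completes one of the 9 pairs, so 13 choices force a sum of 26.

13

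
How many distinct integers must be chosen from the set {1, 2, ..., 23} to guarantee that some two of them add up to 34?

Group the elements by complementary pair {x, 34−x}: {11,23}, {12,22}, {13,21}, …, giving 6 two-element pairs; the single value 17 (it cannot pair with itself since the integers are distinct); and 10 integers whose partner 34−x falls outside [1,23].
By the pigeonhole principle, treating each of those 17 groups as a pigeonhole, one can pick one integer per group — 17 integers — with no two summing to 34.
The 18th integer lands in an occupied pair, forcing a sum of 34.

18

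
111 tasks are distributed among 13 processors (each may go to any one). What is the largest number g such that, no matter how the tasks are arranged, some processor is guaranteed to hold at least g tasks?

9

By pigeonhole, the 13 processors are the holes and the 111 tasks are the pigeons.
If every processor held at most 8 tasks, the total would be at most 13 × 8 = 104, which is less than 111.
So some processor holds at least ⌈111/13⌉ = 9 tasks.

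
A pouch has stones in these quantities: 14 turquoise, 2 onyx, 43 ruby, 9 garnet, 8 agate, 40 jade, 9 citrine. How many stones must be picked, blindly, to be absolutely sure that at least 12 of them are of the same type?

Put each drawn stone into a box by type. The largest draw with every box below 12 takes min(count, 11) from each type; types with fewer than 11 contribute all they have.
Σ min(cᵢ, 11) = 11 + 2 + 11 + 9 + 8 + 11 + 9 = 61.
Draw number 61 + 1 = 62 must push one box to 12.

62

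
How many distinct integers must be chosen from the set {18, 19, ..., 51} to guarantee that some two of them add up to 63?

A set avoiding the sum 63 can contain at most one of each pair {x, 63−x}, plus the 6 elements whose complement lies outside the range.
The integers 32, …, 51 (20 of them) are such a set: any two sum to at least 32+33 = 65 > 63.
By pigeonhole, any 21st integer completes one of the 14 pairs, so 21 choices force a sum of 63.

21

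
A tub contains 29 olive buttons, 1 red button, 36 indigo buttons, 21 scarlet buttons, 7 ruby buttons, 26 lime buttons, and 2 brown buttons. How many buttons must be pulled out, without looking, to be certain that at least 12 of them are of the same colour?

55

Put each drawn button into a box by colour. The largest draw with every box below 12 takes min(count, 11) from each colour; colours with fewer than 11 contribute all they have.
Σ min(cᵢ, 11) = 11 + 1 + 11 + 11 + 7 + 11 + 2 = 54.
Draw number 54 + 1 = 55 must push one box to 12.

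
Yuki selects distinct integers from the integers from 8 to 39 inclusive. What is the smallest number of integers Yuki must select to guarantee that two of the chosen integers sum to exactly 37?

Group the elements by complementary pair {x, 37−x}: {8,29}, {9,28}, {10,27}, …, giving 11 two-element pairs and 10 integers whose partner 37−x falls outside [8,39].
Treating each of those 21 groups as a pigeonhole, one can pick one integer per group — 21 integers — with no two summing to 37.
The 22nd integer lands in an occupied pair, forcing a sum of 37.

22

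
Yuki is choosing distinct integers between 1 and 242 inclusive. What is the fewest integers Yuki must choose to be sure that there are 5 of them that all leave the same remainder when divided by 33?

133

The 33 residue classes mod 33 are the pigeonholes.
With 132 integers one could put 4 in each residue class and have no class reach 5.
The 133rd integer pushes some class to 5, so 33·4 + 1 = 133.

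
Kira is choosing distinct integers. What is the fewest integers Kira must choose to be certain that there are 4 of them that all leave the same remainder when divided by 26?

The 26 residue classes mod 26 are the pigeonholes.
With 78 integers one could put 3 in each residue class and have no class reach 4.
The 79th integer pushes some class to 4, so 26·3 + 1 = 79.

79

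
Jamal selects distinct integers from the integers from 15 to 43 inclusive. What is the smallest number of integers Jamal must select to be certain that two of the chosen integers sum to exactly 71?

22

Two chosen integers sum to 71 exactly when both halves of some pair {x, 71−x} with 28 ≤ x ≤ 71−x ≤ 43 are chosen — 8 such pairs.
The remaining 13 elements (those with no distinct partner in range) can never complete a 71-sum, so the worst case takes all of them and one from each pair: 13 + 8 = 21.
The 22nd integer has to be the second member of some pair, so 21 + 1 = 22.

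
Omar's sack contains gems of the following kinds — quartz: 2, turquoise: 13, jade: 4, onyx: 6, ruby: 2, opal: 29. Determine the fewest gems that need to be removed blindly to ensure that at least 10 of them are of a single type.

33

The 6 types are the holes; the gems drawn are the pigeons.
To avoid 10 of any one type, the worst case takes at most 9 of each type, or every gem of a type that has fewer than 9.
That gives 2 + 9 + 4 + 6 + 2 + 9 = 32 gems with no type reaching 10.
The next gem forces some type to 10, so 32 + 1 = 33.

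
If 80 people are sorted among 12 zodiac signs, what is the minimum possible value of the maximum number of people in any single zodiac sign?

By the pigeonhole principle, the 12 zodiac signs are the holes and the 80 people are the pigeons.
If every zodiac sign held at most 6 people, the total would be at most 12 × 6 = 72, which is less than 80.
So some zodiac sign holds at least ⌈80/12⌉ = 7 people.

7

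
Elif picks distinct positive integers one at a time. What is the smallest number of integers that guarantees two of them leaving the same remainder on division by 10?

The 10 residue classes mod 10 are the pigeonholes.
With 10 integers one could put 1 in each residue class and have no class reach 2.
The 11th integer pushes some class to 2, so 10·1 + 1 = 11.

11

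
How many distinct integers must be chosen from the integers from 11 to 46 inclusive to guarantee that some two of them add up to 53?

Two chosen integers sum to 53 exactly when both halves of some pair {x, 53−x} with 11 ≤ x ≤ 53−x ≤ 42 are chosen — 16 such pairs.
The remaining 4 elements (those with no distinct partner in range) can never complete a 53-sum, so the worst case takes all of them and one from each pair: 4 + 16 = 20.
By pigeonhole, the 21st integer has to be the second member of some pair, so 20 + 1 = 21.

21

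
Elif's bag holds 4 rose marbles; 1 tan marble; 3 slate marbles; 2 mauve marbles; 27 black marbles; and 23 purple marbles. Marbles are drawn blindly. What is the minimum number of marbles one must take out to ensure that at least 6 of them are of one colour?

21

By pigeonhole, the 6 colours are the holes; the marbles drawn are the pigeons.
To avoid 6 of any one colour, the worst case takes at most 5 of each colour, or every marble of a colour that has fewer than 5.
That gives 4 + 1 + 3 + 2 + 5 + 5 = 20 marbles with no colour reaching 6.
The next marble forces some colour to 6, so 20 + 1 = 21.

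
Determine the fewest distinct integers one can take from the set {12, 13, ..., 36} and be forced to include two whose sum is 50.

15

Two chosen integers sum to 50 exactly when both halves of some pair {x, 50−x} with 14 ≤ x ≤ 50−x ≤ 36 are chosen — 11 such pairs.
The remaining 3 elements (those with no distinct partner in range) can never complete a 50-sum, so the worst case takes all of them and one from each pair: 3 + 11 = 14.
By pigeonhole, the 15th integer has to be the second member of some pair, so 14 + 1 = 15.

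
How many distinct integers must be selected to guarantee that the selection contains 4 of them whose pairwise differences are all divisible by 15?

46

Integers whose pairwise differences are multiples of 15 are exactly those sharing a remainder mod 15. Pigeonhole: the 15 residue classes mod 15 are the pigeonholes.
With 45 integers one could put 3 in each residue class and have no class reach 4.
The 46th integer pushes some class to 4, so 15·3 + 1 = 46.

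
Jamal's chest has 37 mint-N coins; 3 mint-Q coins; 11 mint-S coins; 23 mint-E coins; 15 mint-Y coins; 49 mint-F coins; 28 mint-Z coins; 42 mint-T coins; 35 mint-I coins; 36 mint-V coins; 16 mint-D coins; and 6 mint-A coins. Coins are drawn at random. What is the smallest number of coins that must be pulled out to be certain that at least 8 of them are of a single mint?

The 12 mints are the holes; the coins drawn are the pigeons.
To avoid 8 of any one mint, the worst case takes at most 7 of each mint, or every coin of a mint that has fewer than 7.
That gives 7 + 3 + 7 + 7 + 7 + 7 + 7 + 7 + 7 + 7 + 7 + 6 = 79 coins with no mint reaching 8.
The next coin forces some mint to 8, so 79 + 1 = 80.

80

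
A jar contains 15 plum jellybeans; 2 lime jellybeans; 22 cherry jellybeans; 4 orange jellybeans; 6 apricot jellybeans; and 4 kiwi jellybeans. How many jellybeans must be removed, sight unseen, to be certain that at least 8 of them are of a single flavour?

31

The 6 flavours are the holes; the jellybeans drawn are the pigeons.
To avoid 8 of any one flavour, the worst case takes at most 7 of each flavour, or every jellybean of a flavour that has fewer than 7.
That gives 7 + 2 + 7 + 4 + 6 + 4 = 30 jellybeans with no flavour reaching 8.
The next jellybean forces some flavour to 8, so 30 + 1 = 31.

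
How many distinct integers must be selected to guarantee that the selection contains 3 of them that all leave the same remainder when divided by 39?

Pigeonhole: the 39 residue classes mod 39 are the pigeonholes.
With 78 integers one could put 2 in each residue class and have no class reach 3.
The 79th integer pushes some class to 3, so 39·2 + 1 = 79.

79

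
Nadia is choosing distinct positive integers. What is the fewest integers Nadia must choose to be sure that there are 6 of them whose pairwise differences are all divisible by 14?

Integers whose pairwise differences are multiples of 14 are exactly those sharing a remainder mod 14. By pigeonhole, the 14 residue classes mod 14 are the pigeonholes.
With 70 integers one could put 5 in each residue class and have no class reach 6.
The 71st integer pushes some class to 6, so 14·5 + 1 = 71.

71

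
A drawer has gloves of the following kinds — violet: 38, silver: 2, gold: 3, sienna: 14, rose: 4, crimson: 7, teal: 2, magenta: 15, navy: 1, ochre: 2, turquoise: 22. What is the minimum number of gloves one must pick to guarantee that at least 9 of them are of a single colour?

An adversary could hand out at most 8 gloves per colour (7 colours run out sooner): 8 + 2 + 3 + 8 + 4 + 7 + 2 + 8 + 1 + 2 + 8 = 53 gloves and still no colour has 9.
One more glove lands in a colour already at 8, so 54 draws are enough and 53 are not.

54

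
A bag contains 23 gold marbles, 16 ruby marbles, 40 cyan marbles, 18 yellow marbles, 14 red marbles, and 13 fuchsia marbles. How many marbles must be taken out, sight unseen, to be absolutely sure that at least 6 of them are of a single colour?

31

An adversary could hand out at most 5 marbles per colour: 5 + 5 + 5 + 5 + 5 + 5 = 30 marbles and still no colour has 6.
By the pigeonhole principle, one more marble lands in a colour already at 5, so 31 draws are enough and 30 are not.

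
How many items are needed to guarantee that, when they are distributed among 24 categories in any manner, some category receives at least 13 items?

289

With 288 items one could put exactly 12 in each of the 24 categories, and no category would reach 13.
By pigeonhole, one more item must land in a category that already has 12, giving it 13.
So 24 × 12 + 1 = 289 items are required.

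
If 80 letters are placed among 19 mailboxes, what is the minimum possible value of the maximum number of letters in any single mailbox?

5

The 19 mailboxes are the holes and the 80 letters are the pigeons.
If every mailbox held at most 4 letters, the total would be at most 19 × 4 = 76, which is less than 80.
So some mailbox holds at least ⌈80/19⌉ = 5 letters.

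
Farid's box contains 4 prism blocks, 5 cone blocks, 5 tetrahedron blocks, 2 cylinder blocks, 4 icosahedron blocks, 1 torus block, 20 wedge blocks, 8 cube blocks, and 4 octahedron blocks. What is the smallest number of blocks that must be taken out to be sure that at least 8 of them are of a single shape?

An adversary could hand out at most 7 blocks per shape (7 shapes run out sooner): 4 + 5 + 5 + 2 + 4 + 1 + 7 + 7 + 4 = 39 blocks and still no shape has 8.
By the pigeonhole principle, one more block lands in a shape already at 7, so 40 draws are enough and 39 are not.

40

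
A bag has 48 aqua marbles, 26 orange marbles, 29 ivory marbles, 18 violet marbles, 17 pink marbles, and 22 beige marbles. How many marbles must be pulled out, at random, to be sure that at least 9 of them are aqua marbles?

121

In the worst case for collecting aqua marbles, every non-aqua marble comes out first.
There are 26 + 29 + 18 + 17 + 22 = 112 non-aqua marbles altogether.
After those, each further marble must be aqua, so 112 + 9 = 121 draws guarantee 9 aqua marbles.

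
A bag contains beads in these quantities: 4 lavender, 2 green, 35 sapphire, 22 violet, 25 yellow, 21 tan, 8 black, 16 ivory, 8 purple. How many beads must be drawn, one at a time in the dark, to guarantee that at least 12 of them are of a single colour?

By the pigeonhole principle, the 9 colours are the holes; the beads drawn are the pigeons.
To avoid 12 of any one colour, the worst case takes at most 11 of each colour, or every bead of a colour that has fewer than 11.
That gives 4 + 2 + 11 + 11 + 11 + 11 + 8 + 11 + 8 = 77 beads with no colour reaching 12.
The next bead forces some colour to 12, so 77 + 1 = 78.

78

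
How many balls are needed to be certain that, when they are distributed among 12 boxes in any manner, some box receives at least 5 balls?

With 48 balls one could put exactly 4 in each of the 12 boxes, and no box would reach 5.
By pigeonhole, one more ball must land in a box that already has 4, giving it 5.
So 12 × 4 + 1 = 49 balls are required.

49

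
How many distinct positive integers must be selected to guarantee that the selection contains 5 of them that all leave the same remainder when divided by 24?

The 24 residue classes mod 24 are the pigeonholes.
With 96 integers one could put 4 in each residue class and have no class reach 5.
The 97th integer pushes some class to 5, so 24·4 + 1 = 97.

97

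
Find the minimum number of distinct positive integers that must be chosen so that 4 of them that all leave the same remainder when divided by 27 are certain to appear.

By pigeonhole, the 27 residue classes mod 27 are the pigeonholes.
With 81 integers one could put 3 in each residue class and have no class reach 4.
The 82nd integer pushes some class to 4, so 27·3 + 1 = 82.

82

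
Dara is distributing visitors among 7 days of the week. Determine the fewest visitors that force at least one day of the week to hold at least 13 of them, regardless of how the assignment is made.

With 84 visitors one could put exactly 12 in each of the 7 days of the week, and no day of the week would reach 13.
One more visitor must land in a day of the week that already has 12, giving it 13.
So 7 × 12 + 1 = 85 visitors are required.

85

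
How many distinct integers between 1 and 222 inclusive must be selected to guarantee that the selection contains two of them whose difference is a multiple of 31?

32

Integers whose pairwise differences are multiples of 31 are exactly those sharing a remainder mod 31. Pigeonhole: the 31 residue classes mod 31 are the pigeonholes.
With 31 integers one could put 1 in each residue class and have no class reach 2.
The 32nd integer pushes some class to 2, so 31·1 + 1 = 32.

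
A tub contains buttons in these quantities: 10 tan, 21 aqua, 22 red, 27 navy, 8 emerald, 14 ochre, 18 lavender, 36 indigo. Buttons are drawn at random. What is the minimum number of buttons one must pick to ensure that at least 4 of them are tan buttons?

150

In the worst case for collecting tan buttons, every non-tan button comes out first.
There are 21 + 22 + 27 + 8 + 14 + 18 + 36 = 146 non-tan buttons altogether.
After those, each further button must be tan, so 146 + 4 = 150 draws guarantee 4 tan buttons.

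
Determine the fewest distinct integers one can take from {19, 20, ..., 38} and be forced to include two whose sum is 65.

Two chosen integers sum to 65 exactly when both halves of some pair {x, 65−x} with 27 ≤ x ≤ 65−x ≤ 38 are chosen — 6 such pairs.
The remaining 8 elements (those with no distinct partner in range) can never complete a 65-sum, so the worst case takes all of them and one from each pair: 8 + 6 = 14.
Pigeonhole: the 15th integer has to be the second member of some pair, so 14 + 1 = 15.

15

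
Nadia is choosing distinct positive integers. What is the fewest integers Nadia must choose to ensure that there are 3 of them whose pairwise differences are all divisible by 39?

Integers whose pairwise differences are multiples of 39 are exactly those sharing a remainder mod 39. The 39 residue classes mod 39 are the pigeonholes.
With 78 integers one could put 2 in each residue class and have no class reach 3.
The 79th integer pushes some class to 3, so 39·2 + 1 = 79.

79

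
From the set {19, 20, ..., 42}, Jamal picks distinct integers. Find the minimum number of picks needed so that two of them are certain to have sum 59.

Group the elements by complementary pair {x, 59−x}: {19,40}, {20,39}, {21,38}, …, giving 11 two-element pairs and 2 integers whose partner 59−x falls outside [19,42].
Treating each of those 13 groups as a pigeonhole, one can pick one integer per group — 13 integers — with no two summing to 59.
The 14th integer lands in an occupied pair, forcing a sum of 59.

14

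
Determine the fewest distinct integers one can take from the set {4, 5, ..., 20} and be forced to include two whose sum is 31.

13

Two chosen integers sum to 31 exactly when both halves of some pair {x, 31−x} with 11 ≤ x ≤ 31−x ≤ 20 are chosen — 5 such pairs.
The remaining 7 elements (those with no distinct partner in range) can never complete a 31-sum, so the worst case takes all of them and one from each pair: 7 + 5 = 12.
By pigeonhole, the 13th integer has to be the second member of some pair, so 12 + 1 = 13.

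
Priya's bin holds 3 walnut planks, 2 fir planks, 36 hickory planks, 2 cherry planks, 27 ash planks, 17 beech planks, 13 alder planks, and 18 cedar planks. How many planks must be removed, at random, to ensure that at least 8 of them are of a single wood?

43

Put each drawn plank into a box by wood. The largest draw with every box below 8 takes min(count, 7) from each wood; woods with fewer than 7 contribute all they have.
Σ min(cᵢ, 7) = 3 + 2 + 7 + 2 + 7 + 7 + 7 + 7 = 42.
Draw number 42 + 1 = 43 must push one box to 8.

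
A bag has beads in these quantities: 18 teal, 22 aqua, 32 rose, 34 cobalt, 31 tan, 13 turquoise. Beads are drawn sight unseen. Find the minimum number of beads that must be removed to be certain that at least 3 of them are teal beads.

135

In the worst case for collecting teal beads, every non-teal bead comes out first.
There are 22 + 32 + 34 + 31 + 13 = 132 non-teal beads altogether.
After those, each further bead must be teal, so 132 + 3 = 135 draws guarantee 3 teal beads.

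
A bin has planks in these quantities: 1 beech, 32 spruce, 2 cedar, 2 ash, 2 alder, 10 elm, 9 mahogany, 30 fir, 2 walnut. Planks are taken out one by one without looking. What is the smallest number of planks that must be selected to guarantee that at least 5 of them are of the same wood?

26

An adversary could hand out at most 4 planks per wood (5 woods run out sooner): 1 + 4 + 2 + 2 + 2 + 4 + 4 + 4 + 2 = 25 planks and still no wood has 5.
By the pigeonhole principle, one more plank lands in a wood already at 4, so 26 draws are enough and 25 are not.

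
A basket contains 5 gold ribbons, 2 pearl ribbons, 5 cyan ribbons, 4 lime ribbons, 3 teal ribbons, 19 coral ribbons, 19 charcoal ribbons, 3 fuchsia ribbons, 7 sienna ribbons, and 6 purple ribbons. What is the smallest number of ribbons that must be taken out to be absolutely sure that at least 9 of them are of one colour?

Put each drawn ribbon into a box by colour. The largest draw with every box below 9 takes min(count, 8) from each colour; colours with fewer than 8 contribute all they have.
Σ min(cᵢ, 8) = 5 + 2 + 5 + 4 + 3 + 8 + 8 + 3 + 7 + 6 = 51.
Draw number 51 + 1 = 52 must push one box to 9.

52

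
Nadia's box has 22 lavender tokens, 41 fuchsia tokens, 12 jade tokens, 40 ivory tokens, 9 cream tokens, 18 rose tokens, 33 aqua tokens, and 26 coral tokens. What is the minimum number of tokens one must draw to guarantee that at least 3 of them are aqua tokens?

In the worst case for collecting aqua tokens, every non-aqua token comes out first.
There are 22 + 41 + 12 + 40 + 9 + 18 + 26 = 168 non-aqua tokens altogether.
After those, each further token must be aqua, so 168 + 3 = 171 draws guarantee 3 aqua tokens.

171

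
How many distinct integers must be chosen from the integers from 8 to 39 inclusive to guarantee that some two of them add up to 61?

Group the elements by complementary pair {x, 61−x}: {22,39}, {23,38}, {24,37}, …, giving 9 two-element pairs and 14 integers whose partner 61−x falls outside [8,39].
Treating each of those 23 groups as a pigeonhole, one can pick one integer per group — 23 integers — with no two summing to 61.
The 24th integer lands in an occupied pair, forcing a sum of 61.

24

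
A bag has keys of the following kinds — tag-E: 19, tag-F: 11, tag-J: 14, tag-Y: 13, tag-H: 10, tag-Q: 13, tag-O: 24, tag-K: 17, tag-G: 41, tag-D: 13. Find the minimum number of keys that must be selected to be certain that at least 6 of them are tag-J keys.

In the worst case for collecting tag-J keys, every non-tag-J key comes out first.
There are 19 + 11 + 13 + 10 + 13 + 24 + 17 + 41 + 13 = 161 non-tag-J keys altogether.
After those, each further key must be tag-J, so 161 + 6 = 167 draws guarantee 6 tag-J keys.

167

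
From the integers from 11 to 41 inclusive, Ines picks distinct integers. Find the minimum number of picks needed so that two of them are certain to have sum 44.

21

Two chosen integers sum to 44 exactly when both halves of some pair {x, 44−x} with 11 ≤ x ≤ 44−x ≤ 33 are chosen — 11 such pairs.
The remaining 9 elements (those with no distinct partner in range) can never complete a 44-sum, so the worst case takes all of them and one from each pair: 9 + 11 = 20.
By the pigeonhole principle, the 21st integer has to be the second member of some pair, so 20 + 1 = 21.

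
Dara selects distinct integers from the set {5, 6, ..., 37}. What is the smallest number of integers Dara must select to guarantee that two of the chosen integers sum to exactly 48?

21

Two chosen integers sum to 48 exactly when both halves of some pair {x, 48−x} with 11 ≤ x ≤ 48−x ≤ 37 are chosen — 13 such pairs.
The remaining 7 elements (those with no distinct partner in range) can never complete a 48-sum, so the worst case takes all of them and one from each pair: 7 + 13 = 20.
By the pigeonhole principle, the 21st integer has to be the second member of some pair, so 20 + 1 = 21.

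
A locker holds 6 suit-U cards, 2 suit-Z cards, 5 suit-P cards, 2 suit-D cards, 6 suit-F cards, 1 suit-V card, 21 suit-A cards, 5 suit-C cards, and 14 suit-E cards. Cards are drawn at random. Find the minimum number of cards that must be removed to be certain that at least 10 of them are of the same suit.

46

Put each drawn card into a box by suit. The largest draw with every box below 10 takes min(count, 9) from each suit; suits with fewer than 9 contribute all they have.
Σ min(cᵢ, 9) = 6 + 2 + 5 + 2 + 6 + 1 + 9 + 5 + 9 = 45.
Draw number 45 + 1 = 46 must push one box to 10.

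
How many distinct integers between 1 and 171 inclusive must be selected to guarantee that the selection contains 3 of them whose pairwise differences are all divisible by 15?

31

Integers whose pairwise differences are multiples of 15 are exactly those sharing a remainder mod 15. By the pigeonhole principle, the 15 residue classes mod 15 are the pigeonholes.
With 30 integers one could put 2 in each residue class and have no class reach 3.
The 31st integer pushes some class to 3, so 15·2 + 1 = 31.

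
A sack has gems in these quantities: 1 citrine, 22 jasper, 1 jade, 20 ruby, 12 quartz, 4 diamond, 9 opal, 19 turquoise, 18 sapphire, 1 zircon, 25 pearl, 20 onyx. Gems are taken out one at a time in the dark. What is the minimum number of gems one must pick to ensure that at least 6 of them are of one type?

Put each drawn gem into a box by type. The largest draw with every box below 6 takes min(count, 5) from each type; types with fewer than 5 contribute all they have.
Σ min(cᵢ, 5) = 1 + 5 + 1 + 5 + 5 + 4 + 5 + 5 + 5 + 1 + 5 + 5 = 47.
Draw number 47 + 1 = 48 must push one box to 6.

48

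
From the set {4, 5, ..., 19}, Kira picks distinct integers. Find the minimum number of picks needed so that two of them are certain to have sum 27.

Two chosen integers sum to 27 exactly when both halves of some pair {x, 27−x} with 8 ≤ x ≤ 27−x ≤ 19 are chosen — 6 such pairs.
The remaining 4 elements (those with no distinct partner in range) can never complete a 27-sum, so the worst case takes all of them and one from each pair: 4 + 6 = 10.
The 11th integer has to be the second member of some pair, so 10 + 1 = 11.

11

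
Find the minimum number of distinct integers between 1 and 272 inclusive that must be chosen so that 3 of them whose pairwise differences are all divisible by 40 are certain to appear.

Integers whose pairwise differences are multiples of 40 are exactly those sharing a remainder mod 40. Pigeonhole: the 40 residue classes mod 40 are the pigeonholes.
With 80 integers one could put 2 in each residue class and have no class reach 3.
The 81st integer pushes some class to 3, so 40·2 + 1 = 81.

81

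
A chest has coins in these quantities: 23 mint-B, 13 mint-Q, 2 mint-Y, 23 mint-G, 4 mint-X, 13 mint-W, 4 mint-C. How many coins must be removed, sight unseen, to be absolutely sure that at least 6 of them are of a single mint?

31

Put each drawn coin into a box by mint. The largest draw with every box below 6 takes min(count, 5) from each mint; mints with fewer than 5 contribute all they have.
Σ min(cᵢ, 5) = 5 + 5 + 2 + 5 + 4 + 5 + 4 = 30.
Draw number 30 + 1 = 31 must push one box to 6.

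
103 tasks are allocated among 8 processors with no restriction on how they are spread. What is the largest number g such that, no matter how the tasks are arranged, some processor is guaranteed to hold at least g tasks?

13

The 8 processors are the holes and the 103 tasks are the pigeons.
If every processor held at most 12 tasks, the total would be at most 8 × 12 = 96, which is less than 103.
So some processor holds at least ⌈103/8⌉ = 13 tasks.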